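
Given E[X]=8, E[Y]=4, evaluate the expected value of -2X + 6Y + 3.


E[-2X + 6Y + 3] = -2*E[X] + 6*E[Y] + 3
= (-2)*(8) + (6)*(4) + (3)
= -16 + 24 + 3 = 11

11


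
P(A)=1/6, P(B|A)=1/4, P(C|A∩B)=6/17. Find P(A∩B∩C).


P(A∩B∩C) = P(A) * P(B|A) * P(C|A∩B)
= 1/6 * 1/4 * 6/17
= 1/24 * 6/17 = 1/68

1/68


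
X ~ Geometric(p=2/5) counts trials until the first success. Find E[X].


For geometric (trials until first success), E[X] = 1/p = 1/(2/5) = 5/2

5/2


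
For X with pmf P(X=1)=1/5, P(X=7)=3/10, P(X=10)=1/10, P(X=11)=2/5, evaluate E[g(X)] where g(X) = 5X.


E[5X] = sum(g(x)*P(x))
= 5*1/5 + 35*3/10 + 50*1/10 + 55*2/5
= 77/2

77/2


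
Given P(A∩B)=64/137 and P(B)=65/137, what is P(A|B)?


P(A|B) = P(A∩B)/P(B) = (64/137)/(65/137) = 64/65

64/65


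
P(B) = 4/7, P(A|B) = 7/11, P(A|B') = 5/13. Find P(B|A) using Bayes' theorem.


P(A) = P(A|B)P(B) + P(A|B')P(B') = 7/11*4/7 + 5/13*3/7 = 529/1001
P(B|A) = P(A|B)P(B)/P(A) = (4/11)/(529/1001) = 364/529

364/529


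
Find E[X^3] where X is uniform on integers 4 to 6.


E[X^3] = (1/3) * sum(x^3 for x=4..6)
= 405/3 = 135

135


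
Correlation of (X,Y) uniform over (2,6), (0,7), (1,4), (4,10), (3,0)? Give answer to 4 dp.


Cov(X,Y) = 0.4000, Var(X) = 2.0000, Var(Y) = 11.0400
rho = Cov/(sqrt(VarX)*sqrt(VarY)) = 0.0851

0.0851


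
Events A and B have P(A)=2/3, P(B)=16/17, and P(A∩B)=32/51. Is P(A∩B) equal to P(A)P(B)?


P(A)*P(B) = 2/3*16/17 = 32/51
P(A∩B) = 32/51, which equals P(A)P(B), so independent

Yes, A and B are independent


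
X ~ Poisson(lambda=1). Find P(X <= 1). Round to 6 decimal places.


P(X<=1) = e^(-1)*1^0/0! + e^(-1)*1^1/1!
≈ 0.3678794412 + 0.3678794412
= 0.7357588824
≈ 0.735759

0.735759


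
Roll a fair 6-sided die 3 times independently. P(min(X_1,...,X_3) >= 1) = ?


P(min >= 1) = P(all X_i >= 1) = (P(X_1 >= 1))^3
= (6/6)^3 = 1^3 = 1

1


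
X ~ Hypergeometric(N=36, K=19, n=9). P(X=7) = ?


P(X=7) = C(19,7)*C(17,2) / C(36,9)
= 50388*136 / 94143280
= 6852768/94143280 = 25194/346115

25194/346115


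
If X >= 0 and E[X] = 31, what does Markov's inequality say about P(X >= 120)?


Markov: P(X >= a) <= E[X]/a
P(X >= 120) <= 31/120

31/120


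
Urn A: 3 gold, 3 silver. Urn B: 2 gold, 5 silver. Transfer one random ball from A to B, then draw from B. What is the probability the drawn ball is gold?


P(transfer gold) = 3/6 = 1/2; P(transfer silver) = 1/2
If gold transferred: Urn II has 3 gold of 8, so P(gold|gold moved) = 3/8
If silver transferred: Urn II has 2 gold of 8, so P(gold|silver moved) = 1/4
By total probability: P(gold) = 1/2*3/8 + 1/2*1/4 = 5/16

5/16


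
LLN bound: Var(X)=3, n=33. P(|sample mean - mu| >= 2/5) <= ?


Var(Xbar) = Var(X)/n = 3/33
Chebyshev: P(|Xbar-mu| >= 2/5) <= Var(Xbar)/(2/5)^2 = (1/11)/(4/25) = 25/44

25/44


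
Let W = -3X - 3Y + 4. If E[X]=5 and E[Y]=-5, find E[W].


E[-3X - 3Y + 4] = -3*E[X] - 3*E[Y] + 4
= (-3)*(5) + (-3)*(-5) + (4)
= -15 + 15 + 4 = 4

4


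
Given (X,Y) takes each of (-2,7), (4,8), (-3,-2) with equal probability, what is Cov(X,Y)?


E[X]=-1/3, E[Y]=13/3, E[XY]=8
Cov(X,Y) = E[XY] - E[X]E[Y] = 8 + 1/3*13/3 = 85/9

85/9


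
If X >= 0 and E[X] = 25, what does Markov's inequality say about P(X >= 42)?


Markov: P(X >= a) <= E[X]/a
P(X >= 42) <= 25/42

25/42


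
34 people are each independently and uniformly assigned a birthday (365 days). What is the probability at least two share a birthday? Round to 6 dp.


P(all different) = prod((365-i)/365 for i=0..33) = 0.204683
P(at least one match) = 1 - 0.204683 = 0.795317

0.795317


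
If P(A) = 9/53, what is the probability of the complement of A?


P(A') = 1 - P(A) = 1 - 9/53 = 44/53

44/53


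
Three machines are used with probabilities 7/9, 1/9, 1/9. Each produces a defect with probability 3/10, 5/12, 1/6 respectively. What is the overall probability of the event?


P(A) = P(A|B1)P(B1) + P(A|B2)P(B2) + P(A|B3)P(B3)
= 3/10*7/9 + 5/12*1/9 + 1/6*1/9
= 7/30 + 5/108 + 1/54 = 161/540

161/540


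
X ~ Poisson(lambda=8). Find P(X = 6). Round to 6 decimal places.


P(X=6) = e^(-8) * 8^6 / 6!
≈ 0.0003354626279 * 262144 / 720
≈ 0.122138

0.122138


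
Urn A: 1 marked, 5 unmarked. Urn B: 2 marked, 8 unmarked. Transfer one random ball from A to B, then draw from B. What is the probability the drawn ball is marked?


P(transfer marked) = 1/6; P(transfer unmarked) = 5/6
If marked transferred: Urn II has 3 marked of 11, so P(marked|marked moved) = 3/11
If unmarked transferred: Urn II has 2 marked of 11, so P(marked|unmarked moved) = 2/11
By total probability: P(marked) = 1/6*3/11 + 5/6*2/11 = 13/66

13/66


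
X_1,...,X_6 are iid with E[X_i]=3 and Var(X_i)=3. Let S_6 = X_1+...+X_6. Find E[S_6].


E[S_n] = n*E[X_1] = 6*3 = 18

18


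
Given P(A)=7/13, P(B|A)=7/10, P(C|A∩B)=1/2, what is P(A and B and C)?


P(A∩B∩C) = P(A) * P(B|A) * P(C|A∩B)
= 7/13 * 7/10 * 1/2
= 49/130 * 1/2 = 49/260

49/260


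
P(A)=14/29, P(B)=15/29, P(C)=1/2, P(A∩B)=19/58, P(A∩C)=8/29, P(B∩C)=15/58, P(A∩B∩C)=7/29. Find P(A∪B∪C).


P(A∪B∪C) = P(A)+P(B)+P(C) - P(AB)-P(AC)-P(BC) + P(ABC)
= 14/29+15/29+1/2 - 19/58-8/29-15/58 + 7/29
= 51/58

51/58


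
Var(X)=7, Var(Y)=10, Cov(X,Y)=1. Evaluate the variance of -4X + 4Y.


Var(-4X + 4Y) = (-4)^2*Var(X) + 4^2*Var(Y) + 2*(-4)*4*Cov(X,Y)
= 16*7 + 16*10 - 32*1
= 112 + 160 - 32 = 240

240


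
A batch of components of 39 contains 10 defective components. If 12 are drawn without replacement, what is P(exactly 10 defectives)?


P(X=10) = C(10,10)*C(29,2) / C(39,12)
= 1*406 / 3910797436
= 406/3910797436 = 1/9632506

1/9632506


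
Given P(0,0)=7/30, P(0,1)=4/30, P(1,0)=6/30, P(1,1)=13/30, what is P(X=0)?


P(X=0) = P(0,0)+P(0,1) = 7/30 + 4/30 = 11/30

11/30


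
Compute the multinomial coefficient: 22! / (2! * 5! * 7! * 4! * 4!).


22! = 1124000727777607680000
Denominator: 2!=2 * 5!=120 * 7!=5040 * 4!=24 * 4!=24
Coefficient = 1124000727777607680000 / 696729600 = 1613252440800

1613252440800


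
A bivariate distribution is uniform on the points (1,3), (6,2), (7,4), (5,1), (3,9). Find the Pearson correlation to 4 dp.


Cov(X,Y) = -1.7200, Var(X) = 4.6400, Var(Y) = 7.7600
rho = Cov/(sqrt(VarX)*sqrt(VarY)) = -0.2866

-0.2866


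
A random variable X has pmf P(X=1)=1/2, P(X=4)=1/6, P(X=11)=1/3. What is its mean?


E[X] = sum(x * P(x))
= 1*1/2 + 4*1/6 + 11*1/3
= 29/6

29/6


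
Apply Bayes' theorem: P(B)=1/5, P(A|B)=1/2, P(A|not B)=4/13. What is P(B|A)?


P(A) = P(A|B)P(B) + P(A|B')P(B') = 1/2*1/5 + 4/13*4/5 = 9/26
P(B|A) = P(A|B)P(B)/P(A) = (1/10)/(9/26) = 13/45

13/45


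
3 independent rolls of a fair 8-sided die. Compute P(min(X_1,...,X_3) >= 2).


P(min >= 2) = P(all X_i >= 2) = (P(X_1 >= 2))^3
= (7/8)^3 = 343/512

343/512


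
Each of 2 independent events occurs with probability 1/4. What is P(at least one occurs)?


P(at least one) = 1 - P(none)
P(none) = (1 - 1/4)^2 = (3/4)^2 = 9/16
P(at least one) = 1 - 9/16 = 7/16

7/16


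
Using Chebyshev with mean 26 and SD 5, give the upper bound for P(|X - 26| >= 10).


k = 10/5 = 2
Chebyshev: P(|X-mu| >= k*sigma) <= 1/k^2 = 1/2^2 = 1/4

1/4


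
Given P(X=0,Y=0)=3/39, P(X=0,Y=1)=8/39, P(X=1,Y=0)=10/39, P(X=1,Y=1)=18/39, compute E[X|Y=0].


P(Y=0) = 13/39
E[X|Y=0] = (0*3 + 1*10)/13 = 10/13

10/13


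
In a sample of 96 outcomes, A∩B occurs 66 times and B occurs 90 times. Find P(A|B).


P(A|B) = P(A∩B)/P(B) = (66/96)/(90/96) = 66/90 = 11/15

11/15


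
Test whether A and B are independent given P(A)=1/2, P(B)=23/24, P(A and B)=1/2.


P(A)*P(B) = 1/2*23/24 = 23/48
P(A∩B) = 1/2 != 23/48, so not independent

No, A and B are not independent


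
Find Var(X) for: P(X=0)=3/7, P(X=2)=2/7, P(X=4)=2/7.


E[X] = 12/7, E[X^2] = 40/7
Var(X) = E[X^2] - (E[X])^2 = 40/7 - (12/7)^2 = 136/49

136/49


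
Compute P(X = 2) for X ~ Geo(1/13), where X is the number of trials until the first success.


P(X=2) = (1-p)^1 * p = (12/13)^1 * 1/13
= 12/13 * 1/13 = 12/169

12/169


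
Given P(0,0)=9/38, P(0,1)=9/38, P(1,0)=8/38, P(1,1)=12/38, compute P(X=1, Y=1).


Read from table: P(X=1, Y=1) = 12/38 = 6/19

6/19


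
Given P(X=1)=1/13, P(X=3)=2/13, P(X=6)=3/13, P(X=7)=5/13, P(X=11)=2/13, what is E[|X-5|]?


E[|X-5|] = sum(g(x)*P(x))
= 4*1/13 + 2*2/13 + 1*3/13 + 2*5/13 + 6*2/13
= 33/13

33/13


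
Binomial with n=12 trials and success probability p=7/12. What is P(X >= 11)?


P(X>=11) = P(X=11) + P(X=12)
= 9886633715/743008370688 + 13841287201/8916100448256
= 132480891781/8916100448256

132480891781/8916100448256


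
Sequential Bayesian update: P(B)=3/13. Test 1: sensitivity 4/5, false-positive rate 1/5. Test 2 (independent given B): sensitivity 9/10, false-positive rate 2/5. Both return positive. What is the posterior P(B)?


After test 1: P(+) = 4/5*3/13 + 1/5*10/13 = 22/65
P(B|+) = (12/65)/(22/65) = 6/11
After test 2 (use post1 as new prior): P(+) = 9/10*6/11 + 2/5*5/11 = 37/55
P(B|+,+) = (27/55)/(37/55) = 27/37

27/37


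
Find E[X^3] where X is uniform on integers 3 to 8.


E[X^3] = (1/6) * sum(x^3 for x=3..8)
= 1287/6 = 429/2

429/2


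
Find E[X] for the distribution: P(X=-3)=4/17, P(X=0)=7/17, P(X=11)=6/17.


E[X] = sum(x * P(x))
= -3*4/17 + 0*7/17 + 11*6/17
= 54/17

54/17


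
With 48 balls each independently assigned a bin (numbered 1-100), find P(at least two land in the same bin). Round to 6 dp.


P(all different) = prod((100-i)/100 for i=0..47) = 0.000001
P(at least one match) = 1 - 0.000001 = 0.999999

0.999999


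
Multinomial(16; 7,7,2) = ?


16! = 20922789888000
Denominator: 7!=5040 * 7!=5040 * 2!=2
Coefficient = 20922789888000 / 50803200 = 411840

411840


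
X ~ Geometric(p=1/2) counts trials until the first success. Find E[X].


For geometric (trials until first success), E[X] = 1/p = 1/(1/2) = 2

2


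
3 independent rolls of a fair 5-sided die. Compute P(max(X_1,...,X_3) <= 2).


P(max <= 2) = P(all X_i <= 2) = (P(X_1 <= 2))^3
= (2/5)^3 = 8/125

8/125


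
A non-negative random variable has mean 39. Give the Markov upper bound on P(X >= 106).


Markov: P(X >= a) <= E[X]/a
P(X >= 106) <= 39/106

39/106


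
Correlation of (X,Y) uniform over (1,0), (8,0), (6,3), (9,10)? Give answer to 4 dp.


Cov(X,Y) = 7.5000, Var(X) = 9.5000, Var(Y) = 16.6875
rho = Cov/(sqrt(VarX)*sqrt(VarY)) = 0.5957

0.5957


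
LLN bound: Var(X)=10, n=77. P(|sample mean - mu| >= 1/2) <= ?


Var(Xbar) = Var(X)/n = 10/77
Chebyshev: P(|Xbar-mu| >= 1/2) <= Var(Xbar)/(1/2)^2 = (10/77)/(1/4) = 40/77

40/77


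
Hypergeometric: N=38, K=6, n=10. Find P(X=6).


P(X=6) = C(6,6)*C(32,4) / C(38,10)
= 1*35960 / 472733756
= 35960/472733756 = 10/131461

10/131461


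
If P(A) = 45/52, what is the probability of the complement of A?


P(A') = 1 - P(A) = 1 - 45/52 = 7/52

7/52


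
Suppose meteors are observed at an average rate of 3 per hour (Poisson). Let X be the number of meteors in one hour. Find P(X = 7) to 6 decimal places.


P(X=7) = e^(-3) * 3^7 / 7!
≈ 0.04978706837 * 2187 / 5040
≈ 0.021604

0.021604


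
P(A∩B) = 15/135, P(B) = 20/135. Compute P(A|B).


P(A|B) = P(A∩B)/P(B) = (15/135)/(20/135) = 15/20 = 3/4

3/4


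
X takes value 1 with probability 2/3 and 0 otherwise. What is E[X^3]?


For Bernoulli: X in {0,1}
E[X^3] = 0^3*(1-2/3) + 1^3*2/3 = 2/3

2/3


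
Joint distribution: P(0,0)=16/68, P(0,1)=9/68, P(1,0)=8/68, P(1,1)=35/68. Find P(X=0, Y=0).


Read from table: P(X=0, Y=0) = 16/68 = 4/17

4/17


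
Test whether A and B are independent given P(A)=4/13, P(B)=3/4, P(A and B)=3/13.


P(A)*P(B) = 4/13*3/4 = 3/13
P(A∩B) = 3/13, which equals P(A)P(B), so independent

Yes, A and B are independent


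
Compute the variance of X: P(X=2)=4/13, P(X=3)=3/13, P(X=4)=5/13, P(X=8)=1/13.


E[X] = 45/13, E[X^2] = 187/13
Var(X) = E[X^2] - (E[X])^2 = 187/13 - (45/13)^2 = 406/169

406/169


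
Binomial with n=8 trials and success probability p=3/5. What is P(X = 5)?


P(X=5) = C(8,5) * p^5 * (1-p)^3
= 56 * 243/3125 * 8/125
= 108864/390625

108864/390625


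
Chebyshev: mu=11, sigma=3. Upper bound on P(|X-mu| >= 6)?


k = 6/3 = 2
Chebyshev: P(|X-mu| >= k*sigma) <= 1/k^2 = 1/2^2 = 1/4

1/4


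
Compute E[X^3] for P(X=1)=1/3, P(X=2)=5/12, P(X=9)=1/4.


E[X^3] = sum(g(x)*P(x))
= 1*1/3 + 8*5/12 + 729*1/4
= 2231/12

2231/12


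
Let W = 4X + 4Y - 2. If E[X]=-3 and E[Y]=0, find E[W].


E[4X + 4Y - 2] = 4*E[X] + 4*E[Y] - 2
= (4)*(-3) + (4)*(0) + (-2)
= -12 + 0 - 2 = -14

-14


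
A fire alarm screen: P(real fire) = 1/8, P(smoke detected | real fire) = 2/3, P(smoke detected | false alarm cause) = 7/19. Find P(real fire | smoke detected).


P(A) = P(A|B)P(B) + P(A|B')P(B') = 2/3*1/8 + 7/19*7/8 = 185/456
P(B|A) = P(A|B)P(B)/P(A) = (1/12)/(185/456) = 38/185

38/185


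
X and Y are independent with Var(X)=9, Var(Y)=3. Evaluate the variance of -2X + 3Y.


Independence => Cov(X,Y)=0
Var(-2X + 3Y) = (-2)^2*Var(X) + 3^2*Var(Y)
= 4*9 + 9*3 = 63

63


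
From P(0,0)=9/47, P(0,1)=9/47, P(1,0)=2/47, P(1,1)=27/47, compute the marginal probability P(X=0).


P(X=0) = P(0,0)+P(0,1) = 9/47 + 9/47 = 18/47

18/47


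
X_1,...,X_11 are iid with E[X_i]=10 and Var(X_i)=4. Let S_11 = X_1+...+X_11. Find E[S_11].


E[S_n] = n*E[X_1] = 11*10 = 110

110


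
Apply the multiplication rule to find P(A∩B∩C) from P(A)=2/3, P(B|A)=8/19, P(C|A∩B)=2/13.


P(A∩B∩C) = P(A) * P(B|A) * P(C|A∩B)
= 2/3 * 8/19 * 2/13
= 16/57 * 2/13 = 32/741

32/741


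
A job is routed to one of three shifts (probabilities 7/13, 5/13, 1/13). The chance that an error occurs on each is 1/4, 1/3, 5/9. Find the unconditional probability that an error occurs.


P(A) = P(A|B1)P(B1) + P(A|B2)P(B2) + P(A|B3)P(B3)
= 1/4*7/13 + 1/3*5/13 + 5/9*1/13
= 7/52 + 5/39 + 5/117 = 11/36

11/36


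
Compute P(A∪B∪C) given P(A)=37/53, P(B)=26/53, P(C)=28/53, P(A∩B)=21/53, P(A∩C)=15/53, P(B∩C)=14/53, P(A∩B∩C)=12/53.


P(A∪B∪C) = P(A)+P(B)+P(C) - P(AB)-P(AC)-P(BC) + P(ABC)
= 37/53+26/53+28/53 - 21/53-15/53-14/53 + 12/53
= 1

1


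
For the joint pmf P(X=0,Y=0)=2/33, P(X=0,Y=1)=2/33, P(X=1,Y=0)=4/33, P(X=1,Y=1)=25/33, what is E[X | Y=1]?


P(Y=1) = 27/33
E[X|Y=1] = (0*2 + 1*25)/27 = 25/27

25/27


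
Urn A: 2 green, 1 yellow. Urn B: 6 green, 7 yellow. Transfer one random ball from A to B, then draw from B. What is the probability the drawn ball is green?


P(transfer green) = 2/3; P(transfer yellow) = 1/3
If green transferred: Urn II has 7 green of 14, so P(green|green moved) = 1/2
If yellow transferred: Urn II has 6 green of 14, so P(green|yellow moved) = 3/7
By total probability: P(green) = 2/3*1/2 + 1/3*3/7 = 10/21

10/21


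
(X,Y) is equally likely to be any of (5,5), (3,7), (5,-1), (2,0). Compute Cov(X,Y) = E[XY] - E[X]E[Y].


E[X]=15/4, E[Y]=11/4, E[XY]=41/4
Cov(X,Y) = E[XY] - E[X]E[Y] = 41/4 - 15/4*11/4 = -1/16

-1/16


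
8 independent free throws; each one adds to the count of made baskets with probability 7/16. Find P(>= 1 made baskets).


P(at least one) = 1 - P(none)
P(none) = (1 - 7/16)^8 = (9/16)^8 = 43046721/4294967296
P(at least one) = 1 - 43046721/4294967296 = 4251920575/4294967296

4251920575/4294967296


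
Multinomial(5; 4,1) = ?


5! = 120
Denominator: 4!=24 * 1!=1
Coefficient = 120 / 24 = 5

5


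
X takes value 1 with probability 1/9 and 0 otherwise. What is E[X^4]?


For Bernoulli: X in {0,1}
E[X^4] = 0^4*(1-1/9) + 1^4*1/9 = 1/9

1/9


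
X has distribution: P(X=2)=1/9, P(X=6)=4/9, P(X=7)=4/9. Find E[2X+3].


E[2X+3] = sum(g(x)*P(x))
= 7*1/9 + 15*4/9 + 17*4/9
= 15

15


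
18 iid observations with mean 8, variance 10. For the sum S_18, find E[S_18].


E[S_n] = n*E[X_1] = 18*8 = 144

144


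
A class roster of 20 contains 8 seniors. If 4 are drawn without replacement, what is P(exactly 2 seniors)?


P(X=2) = C(8,2)*C(12,2) / C(20,4)
= 28*66 / 4845
= 1848/4845 = 616/1615

616/1615


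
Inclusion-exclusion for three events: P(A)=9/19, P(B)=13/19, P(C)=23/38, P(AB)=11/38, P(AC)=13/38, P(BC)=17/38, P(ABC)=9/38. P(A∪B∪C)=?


P(A∪B∪C) = P(A)+P(B)+P(C) - P(AB)-P(AC)-P(BC) + P(ABC)
= 9/19+13/19+23/38 - 11/38-13/38-17/38 + 9/38
= 35/38

35/38


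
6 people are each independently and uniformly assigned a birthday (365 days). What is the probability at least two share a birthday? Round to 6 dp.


P(all different) = prod((365-i)/365 for i=0..5) = 0.959538
P(at least one match) = 1 - 0.959538 = 0.040462

0.040462


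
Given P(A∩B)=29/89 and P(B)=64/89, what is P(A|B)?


P(A|B) = P(A∩B)/P(B) = (29/89)/(64/89) = 29/64

29/64


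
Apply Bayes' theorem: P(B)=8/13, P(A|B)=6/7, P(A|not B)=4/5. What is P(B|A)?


P(A) = P(A|B)P(B) + P(A|B')P(B') = 6/7*8/13 + 4/5*5/13 = 76/91
P(B|A) = P(A|B)P(B)/P(A) = (48/91)/(76/91) = 12/19

12/19


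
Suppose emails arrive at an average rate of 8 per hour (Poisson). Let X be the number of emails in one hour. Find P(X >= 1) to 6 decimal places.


P(X>=1) = 1 - P(X<=0) = 1 - (e^(-8)*8^0/0!)
≈ 1 - 0.0003354626 = 0.9996645374
≈ 0.999665

0.999665


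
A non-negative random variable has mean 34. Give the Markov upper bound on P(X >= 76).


Markov: P(X >= a) <= E[X]/a
P(X >= 76) <= 34/76 = 17/38

17/38


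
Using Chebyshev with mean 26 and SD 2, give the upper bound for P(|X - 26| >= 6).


k = 6/2 = 3
Chebyshev: P(|X-mu| >= k*sigma) <= 1/k^2 = 1/3^2 = 1/9

1/9


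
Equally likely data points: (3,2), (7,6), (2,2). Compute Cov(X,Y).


E[X]=4, E[Y]=10/3, E[XY]=52/3
Cov(X,Y) = E[XY] - E[X]E[Y] = 52/3 - 4*10/3 = 4

4


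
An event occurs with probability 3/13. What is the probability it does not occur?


P(A') = 1 - P(A) = 1 - 3/13 = 10/13

10/13


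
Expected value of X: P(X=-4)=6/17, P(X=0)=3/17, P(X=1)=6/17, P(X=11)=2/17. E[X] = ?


E[X] = sum(x * P(x))
= -4*6/17 + 0*3/17 + 1*6/17 + 11*2/17
= 4/17

4/17


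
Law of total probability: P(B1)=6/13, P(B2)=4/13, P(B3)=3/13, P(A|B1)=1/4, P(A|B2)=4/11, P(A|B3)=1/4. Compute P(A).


P(A) = P(A|B1)P(B1) + P(A|B2)P(B2) + P(A|B3)P(B3)
= 1/4*6/13 + 4/11*4/13 + 1/4*3/13
= 3/26 + 16/143 + 3/52 = 163/572

163/572


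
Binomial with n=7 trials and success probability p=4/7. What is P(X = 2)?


P(X=2) = C(7,2) * p^2 * (1-p)^5
= 21 * 16/49 * 243/16807
= 11664/117649

11664/117649


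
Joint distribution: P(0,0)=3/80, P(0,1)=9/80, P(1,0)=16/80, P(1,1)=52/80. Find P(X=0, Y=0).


Read from table: P(X=0, Y=0) = 3/80

3/80


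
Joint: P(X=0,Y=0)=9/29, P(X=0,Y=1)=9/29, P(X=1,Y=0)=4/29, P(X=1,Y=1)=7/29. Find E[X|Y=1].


P(Y=1) = 16/29
E[X|Y=1] = (0*9 + 1*7)/16 = 7/16

7/16


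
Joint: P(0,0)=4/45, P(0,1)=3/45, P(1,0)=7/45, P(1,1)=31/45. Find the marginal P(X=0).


P(X=0) = P(0,0)+P(0,1) = 4/45 + 3/45 = 7/45

7/45


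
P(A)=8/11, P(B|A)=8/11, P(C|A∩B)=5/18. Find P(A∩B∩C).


P(A∩B∩C) = P(A) * P(B|A) * P(C|A∩B)
= 8/11 * 8/11 * 5/18
= 64/121 * 5/18 = 160/1089

160/1089


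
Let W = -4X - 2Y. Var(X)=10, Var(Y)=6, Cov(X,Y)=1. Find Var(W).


Var(-4X - 2Y) = (-4)^2*Var(X) + (-2)^2*Var(Y) + 2*(-4)*(-2)*Cov(X,Y)
= 16*10 + 4*6 + 16*1
= 160 + 24 + 16 = 200

200


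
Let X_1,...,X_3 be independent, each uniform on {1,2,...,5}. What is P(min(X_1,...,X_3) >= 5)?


P(min >= 5) = P(all X_i >= 5) = (P(X_1 >= 5))^3
= (1/5)^3 = 1/125

1/125


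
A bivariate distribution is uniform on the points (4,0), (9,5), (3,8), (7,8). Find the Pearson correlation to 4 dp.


Cov(X,Y) = 1.0625, Var(X) = 5.6875, Var(Y) = 10.6875
rho = Cov/(sqrt(VarX)*sqrt(VarY)) = 0.1363

0.1363


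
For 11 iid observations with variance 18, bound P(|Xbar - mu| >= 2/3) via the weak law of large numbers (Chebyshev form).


Var(Xbar) = Var(X)/n = 18/11
Chebyshev: P(|Xbar-mu| >= 2/3) <= Var(Xbar)/(2/3)^2 = (18/11)/(4/9) = 81/22
Bound exceeds 1, so trivial bound: 1

1


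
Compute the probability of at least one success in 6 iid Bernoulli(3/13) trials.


P(at least one) = 1 - P(none)
P(none) = (1 - 3/13)^6 = (10/13)^6 = 1000000/4826809
P(at least one) = 1 - 1000000/4826809 = 3826809/4826809

3826809/4826809


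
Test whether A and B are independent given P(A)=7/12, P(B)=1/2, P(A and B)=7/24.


P(A)*P(B) = 7/12*1/2 = 7/24
P(A∩B) = 7/24, which equals P(A)P(B), so independent

Yes, A and B are independent


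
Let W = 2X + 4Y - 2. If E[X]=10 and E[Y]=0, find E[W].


E[2X + 4Y - 2] = 2*E[X] + 4*E[Y] - 2
= (2)*(10) + (4)*(0) + (-2)
= 20 + 0 - 2 = 18

18


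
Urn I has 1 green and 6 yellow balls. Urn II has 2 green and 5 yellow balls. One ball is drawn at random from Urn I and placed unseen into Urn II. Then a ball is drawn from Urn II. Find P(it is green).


P(transfer green) = 1/7; P(transfer yellow) = 6/7
If green transferred: Urn II has 3 green of 8, so P(green|green moved) = 3/8
If yellow transferred: Urn II has 2 green of 8, so P(green|yellow moved) = 1/4
By total probability: P(green) = 1/7*3/8 + 6/7*1/4 = 15/56

15/56


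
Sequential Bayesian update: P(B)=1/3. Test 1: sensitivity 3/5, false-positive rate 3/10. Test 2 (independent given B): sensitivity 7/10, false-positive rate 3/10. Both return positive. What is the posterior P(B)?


After test 1: P(+) = 3/5*1/3 + 3/10*2/3 = 2/5
P(B|+) = (1/5)/(2/5) = 1/2
After test 2 (use post1 as new prior): P(+) = 7/10*1/2 + 3/10*1/2 = 1/2
P(B|+,+) = (7/20)/(1/2) = 7/10

7/10


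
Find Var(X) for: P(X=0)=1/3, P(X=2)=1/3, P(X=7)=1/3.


E[X] = 3, E[X^2] = 53/3
Var(X) = E[X^2] - (E[X])^2 = 53/3 - (3)^2 = 26/3

26/3


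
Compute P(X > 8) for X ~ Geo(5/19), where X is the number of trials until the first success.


P(X > 8) = P(first 8 trials all fail) = (1-p)^8 = (14/19)^8 = 1475789056/16983563041

1475789056/16983563041


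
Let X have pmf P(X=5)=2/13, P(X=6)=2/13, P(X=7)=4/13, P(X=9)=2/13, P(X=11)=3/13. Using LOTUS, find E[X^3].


E[X^3] = sum(g(x)*P(x))
= 125*2/13 + 216*2/13 + 343*4/13 + 729*2/13 + 1331*3/13
= 7505/13

7505/13


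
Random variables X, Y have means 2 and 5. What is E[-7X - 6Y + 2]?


E[-7X - 6Y + 2] = -7*E[X] - 6*E[Y] + 2
= (-7)*(2) + (-6)*(5) + (2)
= -14 - 30 + 2 = -42

-42


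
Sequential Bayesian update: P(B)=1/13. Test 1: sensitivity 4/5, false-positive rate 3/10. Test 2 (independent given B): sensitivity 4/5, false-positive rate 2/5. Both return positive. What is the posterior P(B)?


After test 1: P(+) = 4/5*1/13 + 3/10*12/13 = 22/65
P(B|+) = (4/65)/(22/65) = 2/11
After test 2 (use post1 as new prior): P(+) = 4/5*2/11 + 2/5*9/11 = 26/55
P(B|+,+) = (8/55)/(26/55) = 4/13

4/13


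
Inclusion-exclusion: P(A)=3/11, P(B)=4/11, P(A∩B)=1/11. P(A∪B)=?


P(A∪B) = P(A) + P(B) - P(A∩B)
= 3/11 + 4/11 - 1/11 = 6/11

6/11


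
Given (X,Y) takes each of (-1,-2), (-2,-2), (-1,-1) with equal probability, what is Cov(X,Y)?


E[X]=-4/3, E[Y]=-5/3, E[XY]=7/3
Cov(X,Y) = E[XY] - E[X]E[Y] = 7/3 + 4/3*-5/3 = 1/9

1/9


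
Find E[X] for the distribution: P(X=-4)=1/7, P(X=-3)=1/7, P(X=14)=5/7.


E[X] = sum(x * P(x))
= -4*1/7 - 3*1/7 + 14*5/7
= 9

9


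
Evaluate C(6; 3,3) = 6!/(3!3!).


6! = 720
Denominator: 3!=6 * 3!=6
Coefficient = 720 / 36 = 20

20


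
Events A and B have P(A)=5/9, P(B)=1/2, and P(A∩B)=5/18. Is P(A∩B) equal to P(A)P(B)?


P(A)*P(B) = 5/9*1/2 = 5/18
P(A∩B) = 5/18, which equals P(A)P(B), so independent

Yes, A and B are independent


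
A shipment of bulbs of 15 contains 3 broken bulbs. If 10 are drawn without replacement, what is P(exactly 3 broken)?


P(X=3) = C(3,3)*C(12,7) / C(15,10)
= 1*792 / 3003
= 792/3003 = 24/91

24/91


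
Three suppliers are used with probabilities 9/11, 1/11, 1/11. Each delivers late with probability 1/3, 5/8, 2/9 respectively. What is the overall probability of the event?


P(A) = P(A|B1)P(B1) + P(A|B2)P(B2) + P(A|B3)P(B3)
= 1/3*9/11 + 5/8*1/11 + 2/9*1/11
= 3/11 + 5/88 + 2/99 = 277/792

277/792


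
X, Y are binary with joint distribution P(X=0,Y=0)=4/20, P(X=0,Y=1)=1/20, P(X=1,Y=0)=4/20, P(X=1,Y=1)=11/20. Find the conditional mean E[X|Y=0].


P(Y=0) = 8/20
E[X|Y=0] = (0*4 + 1*4)/8 = 4/8 = 1/2

1/2


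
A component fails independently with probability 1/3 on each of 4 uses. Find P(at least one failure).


P(at least one) = 1 - P(none)
P(none) = (1 - 1/3)^4 = (2/3)^4 = 16/81
P(at least one) = 1 - 16/81 = 65/81

65/81


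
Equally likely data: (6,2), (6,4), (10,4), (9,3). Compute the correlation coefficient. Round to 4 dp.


Cov(X,Y) = 0.5625, Var(X) = 3.1875, Var(Y) = 0.6875
rho = Cov/(sqrt(VarX)*sqrt(VarY)) = 0.3800

0.3800


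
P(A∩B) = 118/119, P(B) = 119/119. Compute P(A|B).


P(A|B) = P(A∩B)/P(B) = (118/119)/(119/119) = 118/119

118/119


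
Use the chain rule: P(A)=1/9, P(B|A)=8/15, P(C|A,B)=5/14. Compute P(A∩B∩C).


P(A∩B∩C) = P(A) * P(B|A) * P(C|A∩B)
= 1/9 * 8/15 * 5/14
= 8/135 * 5/14 = 4/189

4/189


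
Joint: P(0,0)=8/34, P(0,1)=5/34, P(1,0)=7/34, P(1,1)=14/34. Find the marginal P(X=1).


P(X=1) = P(1,0)+P(1,1) = 7/34 + 14/34 = 21/34

21/34


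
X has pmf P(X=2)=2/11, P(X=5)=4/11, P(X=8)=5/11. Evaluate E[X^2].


E[X^2] = sum(x^2 * P(x))
= 4*2/11 + 25*4/11 + 64*5/11
= 428/11

428/11


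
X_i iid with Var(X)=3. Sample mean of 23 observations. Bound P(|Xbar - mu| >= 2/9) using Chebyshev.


Var(Xbar) = Var(X)/n = 3/23
Chebyshev: P(|Xbar-mu| >= 2/9) <= Var(Xbar)/(2/9)^2 = (3/23)/(4/81) = 243/92
Bound exceeds 1, so trivial bound: 1

1


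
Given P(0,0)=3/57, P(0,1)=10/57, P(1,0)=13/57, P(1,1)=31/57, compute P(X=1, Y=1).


Read from table: P(X=1, Y=1) = 31/57

31/57


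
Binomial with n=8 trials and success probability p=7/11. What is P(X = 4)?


P(X=4) = C(8,4) * p^4 * (1-p)^4
= 70 * 2401/14641 * 256/14641
= 43025920/214358881

43025920/214358881


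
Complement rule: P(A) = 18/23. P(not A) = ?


P(A') = 1 - P(A) = 1 - 18/23 = 5/23

5/23


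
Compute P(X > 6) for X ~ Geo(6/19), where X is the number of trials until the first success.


P(X > 6) = P(first 6 trials all fail) = (1-p)^6 = (13/19)^6 = 4826809/47045881

4826809/47045881


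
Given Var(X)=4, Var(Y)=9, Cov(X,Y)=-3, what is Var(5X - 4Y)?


Var(5X - 4Y) = 5^2*Var(X) + (-4)^2*Var(Y) + 2*5*(-4)*Cov(X,Y)
= 25*4 + 16*9 - 40*(-3)
= 100 + 144 + 120 = 364

364


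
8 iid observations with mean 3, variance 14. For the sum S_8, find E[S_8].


E[S_n] = n*E[X_1] = 8*3 = 24

24


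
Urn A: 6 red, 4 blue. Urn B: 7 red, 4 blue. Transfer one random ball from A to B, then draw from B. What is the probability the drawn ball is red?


P(transfer red) = 6/10 = 3/5; P(transfer blue) = 2/5
If red transferred: Urn II has 8 red of 12, so P(red|red moved) = 2/3
If blue transferred: Urn II has 7 red of 12, so P(red|blue moved) = 7/12
By total probability: P(red) = 3/5*2/3 + 2/5*7/12 = 19/30

19/30


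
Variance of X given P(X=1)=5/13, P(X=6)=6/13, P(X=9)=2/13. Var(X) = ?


E[X] = 59/13, E[X^2] = 383/13
Var(X) = E[X^2] - (E[X])^2 = 383/13 - (59/13)^2 = 1498/169

1498/169


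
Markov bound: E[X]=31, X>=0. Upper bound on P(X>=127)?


Markov: P(X >= a) <= E[X]/a
P(X >= 127) <= 31/127

31/127


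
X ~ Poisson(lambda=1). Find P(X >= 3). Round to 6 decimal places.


P(X>=3) = 1 - P(X<=2) = 1 - (e^(-1)*1^0/0! + e^(-1)*1^1/1! + e^(-1)*1^2/2!)
≈ 1 - (0.3678794412 + 0.3678794412 + 0.1839397206)
= 1 - 0.9196986030 = 0.0803013970
≈ 0.080301

0.080301


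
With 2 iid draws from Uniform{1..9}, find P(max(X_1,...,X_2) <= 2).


P(max <= 2) = P(all X_i <= 2) = (P(X_1 <= 2))^2
= (2/9)^2 = 4/81

4/81


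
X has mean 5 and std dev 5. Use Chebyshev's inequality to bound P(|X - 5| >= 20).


k = 20/5 = 4
Chebyshev: P(|X-mu| >= k*sigma) <= 1/k^2 = 1/4^2 = 1/16

1/16


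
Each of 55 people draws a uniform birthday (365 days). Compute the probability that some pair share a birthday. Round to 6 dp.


P(all different) = prod((365-i)/365 for i=0..54) = 0.013738
P(at least one match) = 1 - 0.013738 = 0.986262

0.986262


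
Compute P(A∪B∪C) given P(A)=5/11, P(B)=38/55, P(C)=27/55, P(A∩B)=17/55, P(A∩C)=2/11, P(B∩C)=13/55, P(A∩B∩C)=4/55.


P(A∪B∪C) = P(A)+P(B)+P(C) - P(AB)-P(AC)-P(BC) + P(ABC)
= 5/11+38/55+27/55 - 17/55-2/11-13/55 + 4/55
= 54/55

54/55


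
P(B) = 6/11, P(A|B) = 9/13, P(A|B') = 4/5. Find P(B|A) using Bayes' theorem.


P(A) = P(A|B)P(B) + P(A|B')P(B') = 9/13*6/11 + 4/5*5/11 = 106/143
P(B|A) = P(A|B)P(B)/P(A) = (54/143)/(106/143) = 27/53

27/53


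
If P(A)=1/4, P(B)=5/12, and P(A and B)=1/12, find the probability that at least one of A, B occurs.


P(A∪B) = P(A) + P(B) - P(A∩B)
= 1/4 + 5/12 - 1/12 = 7/12

7/12


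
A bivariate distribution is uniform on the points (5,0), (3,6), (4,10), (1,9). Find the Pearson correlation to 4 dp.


Cov(X,Y) = -3.5625, Var(X) = 2.1875, Var(Y) = 15.1875
rho = Cov/(sqrt(VarX)*sqrt(VarY)) = -0.6181

-0.6181


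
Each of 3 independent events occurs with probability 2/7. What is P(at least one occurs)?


P(at least one) = 1 - P(none)
P(none) = (1 - 2/7)^3 = (5/7)^3 = 125/343
P(at least one) = 1 - 125/343 = 218/343

218/343


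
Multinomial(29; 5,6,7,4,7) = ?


29! = 8841761993739701954543616000000
Denominator: 5!=120 * 6!=720 * 7!=5040 * 4!=24 * 7!=5040
Coefficient = 8841761993739701954543616000000 / 52672757760000 = 167862142970121600

167862142970121600


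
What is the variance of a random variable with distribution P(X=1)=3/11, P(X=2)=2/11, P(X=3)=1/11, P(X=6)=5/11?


E[X] = 40/11, E[X^2] = 200/11
Var(X) = E[X^2] - (E[X])^2 = 200/11 - (40/11)^2 = 600/121

600/121


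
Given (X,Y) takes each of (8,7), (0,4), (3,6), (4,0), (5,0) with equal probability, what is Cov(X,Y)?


E[X]=4, E[Y]=17/5, E[XY]=74/5
Cov(X,Y) = E[XY] - E[X]E[Y] = 74/5 - 4*17/5 = 6/5

6/5


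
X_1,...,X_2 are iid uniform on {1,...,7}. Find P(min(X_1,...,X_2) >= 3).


P(min >= 3) = P(all X_i >= 3) = (P(X_1 >= 3))^2
= (5/7)^2 = 25/49

25/49


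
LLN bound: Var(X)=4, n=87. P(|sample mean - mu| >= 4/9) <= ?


Var(Xbar) = Var(X)/n = 4/87
Chebyshev: P(|Xbar-mu| >= 4/9) <= Var(Xbar)/(4/9)^2 = (4/87)/(16/81) = 27/116

27/116


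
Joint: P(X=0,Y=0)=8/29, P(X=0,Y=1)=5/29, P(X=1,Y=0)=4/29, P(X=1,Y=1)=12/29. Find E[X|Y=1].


P(Y=1) = 17/29
E[X|Y=1] = (0*5 + 1*12)/17 = 12/17

12/17


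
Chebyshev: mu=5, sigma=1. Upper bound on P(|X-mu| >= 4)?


k = 4/1 = 4
Chebyshev: P(|X-mu| >= k*sigma) <= 1/k^2 = 1/4^2 = 1/16

1/16


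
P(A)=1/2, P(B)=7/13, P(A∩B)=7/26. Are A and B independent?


P(A)*P(B) = 1/2*7/13 = 7/26
P(A∩B) = 7/26, which equals P(A)P(B), so independent

Yes, A and B are independent


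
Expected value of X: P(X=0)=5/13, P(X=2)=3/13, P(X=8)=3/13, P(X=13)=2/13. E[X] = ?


E[X] = sum(x * P(x))
= 0*5/13 + 2*3/13 + 8*3/13 + 13*2/13
= 56/13

56/13


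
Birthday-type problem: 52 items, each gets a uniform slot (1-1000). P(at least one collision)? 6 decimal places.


P(all different) = prod((1000-i)/1000 for i=0..51) = 0.259404
P(at least one match) = 1 - 0.259404 = 0.740596

0.740596


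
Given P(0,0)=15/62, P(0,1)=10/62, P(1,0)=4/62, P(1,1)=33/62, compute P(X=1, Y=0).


Read from table: P(X=1, Y=0) = 4/62 = 2/31

2/31


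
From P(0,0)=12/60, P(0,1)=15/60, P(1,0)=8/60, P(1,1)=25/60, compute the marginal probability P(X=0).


P(X=0) = P(0,0)+P(0,1) = 12/60 + 15/60 = 27/60 = 9/20

9/20


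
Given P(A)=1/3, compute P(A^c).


P(A') = 1 - P(A) = 1 - 1/3 = 2/3

2/3


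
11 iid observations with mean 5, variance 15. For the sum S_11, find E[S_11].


E[S_n] = n*E[X_1] = 11*5 = 55

55


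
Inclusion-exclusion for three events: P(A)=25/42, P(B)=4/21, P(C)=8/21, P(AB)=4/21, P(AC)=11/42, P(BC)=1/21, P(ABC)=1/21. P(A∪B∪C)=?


P(A∪B∪C) = P(A)+P(B)+P(C) - P(AB)-P(AC)-P(BC) + P(ABC)
= 25/42+4/21+8/21 - 4/21-11/42-1/21 + 1/21
= 5/7

5/7


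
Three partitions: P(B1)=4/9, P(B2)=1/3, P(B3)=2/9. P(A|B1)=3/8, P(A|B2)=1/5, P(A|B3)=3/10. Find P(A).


P(A) = P(A|B1)P(B1) + P(A|B2)P(B2) + P(A|B3)P(B3)
= 3/8*4/9 + 1/5*1/3 + 3/10*2/9
= 1/6 + 1/15 + 1/15 = 3/10

3/10


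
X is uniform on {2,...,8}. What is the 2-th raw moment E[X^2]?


E[X^2] = (1/7) * sum(x^2 for x=2..8)
= 203/7 = 29

29


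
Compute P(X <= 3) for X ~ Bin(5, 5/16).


P(X<=3) = P(X=0) + P(X=1) + P(X=2) + P(X=3)
= 161051/1048576 + 366025/1048576 + 166375/524288 + 75625/524288
= 252769/262144

252769/262144


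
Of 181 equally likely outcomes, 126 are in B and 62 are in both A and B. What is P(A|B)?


P(A|B) = P(A∩B)/P(B) = (62/181)/(126/181) = 62/126 = 31/63

31/63


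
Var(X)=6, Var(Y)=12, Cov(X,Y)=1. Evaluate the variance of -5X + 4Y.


Var(-5X + 4Y) = (-5)^2*Var(X) + 4^2*Var(Y) + 2*(-5)*4*Cov(X,Y)
= 25*6 + 16*12 - 40*1
= 150 + 192 - 40 = 302

302


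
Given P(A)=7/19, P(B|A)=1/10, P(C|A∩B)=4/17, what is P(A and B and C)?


P(A∩B∩C) = P(A) * P(B|A) * P(C|A∩B)
= 7/19 * 1/10 * 4/17
= 7/190 * 4/17 = 14/1615

14/1615


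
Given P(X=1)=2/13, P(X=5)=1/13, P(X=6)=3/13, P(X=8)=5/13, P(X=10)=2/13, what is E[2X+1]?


E[2X+1] = sum(g(x)*P(x))
= 3*2/13 + 11*1/13 + 13*3/13 + 17*5/13 + 21*2/13
= 183/13

183/13


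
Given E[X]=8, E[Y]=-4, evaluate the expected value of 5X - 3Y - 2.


E[5X - 3Y - 2] = 5*E[X] - 3*E[Y] - 2
= (5)*(8) + (-3)*(-4) + (-2)
= 40 + 12 - 2 = 50

50


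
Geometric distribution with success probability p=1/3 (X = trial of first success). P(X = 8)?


P(X=8) = (1-p)^7 * p = (2/3)^7 * 1/3
= 128/2187 * 1/3 = 128/6561

128/6561


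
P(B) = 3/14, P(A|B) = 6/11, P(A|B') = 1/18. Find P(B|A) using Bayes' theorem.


P(A) = P(A|B)P(B) + P(A|B')P(B') = 6/11*3/14 + 1/18*11/14 = 445/2772
P(B|A) = P(A|B)P(B)/P(A) = (9/77)/(445/2772) = 324/445

324/445


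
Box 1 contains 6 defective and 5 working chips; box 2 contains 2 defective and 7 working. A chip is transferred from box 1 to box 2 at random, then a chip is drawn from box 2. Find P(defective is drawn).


P(transfer defective) = 6/11; P(transfer working) = 5/11
If defective transferred: Urn II has 3 defective of 10, so P(defective|defective moved) = 3/10
If working transferred: Urn II has 2 defective of 10, so P(defective|working moved) = 1/5
By total probability: P(defective) = 6/11*3/10 + 5/11*1/5 = 14/55

14/55


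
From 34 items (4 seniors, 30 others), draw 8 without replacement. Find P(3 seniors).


P(X=3) = C(4,3)*C(30,5) / C(34,8)
= 4*142506 / 18156204
= 570024/18156204 = 182/5797

182/5797


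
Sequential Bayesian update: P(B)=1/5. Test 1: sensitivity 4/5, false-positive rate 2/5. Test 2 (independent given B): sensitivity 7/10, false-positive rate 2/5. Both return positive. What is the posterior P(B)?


After test 1: P(+) = 4/5*1/5 + 2/5*4/5 = 12/25
P(B|+) = (4/25)/(12/25) = 1/3
After test 2 (use post1 as new prior): P(+) = 7/10*1/3 + 2/5*2/3 = 1/2
P(B|+,+) = (7/30)/(1/2) = 7/15

7/15


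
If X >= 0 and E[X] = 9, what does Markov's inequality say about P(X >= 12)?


Markov: P(X >= a) <= E[X]/a
P(X >= 12) <= 9/12 = 3/4

3/4


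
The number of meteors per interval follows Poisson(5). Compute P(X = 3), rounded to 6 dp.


P(X=3) = e^(-5) * 5^3 / 3!
≈ 0.006737946999 * 125 / 6
≈ 0.140374

0.140374


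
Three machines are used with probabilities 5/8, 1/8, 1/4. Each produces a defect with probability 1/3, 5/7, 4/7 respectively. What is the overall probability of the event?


P(A) = P(A|B1)P(B1) + P(A|B2)P(B2) + P(A|B3)P(B3)
= 1/3*5/8 + 5/7*1/8 + 4/7*1/4
= 5/24 + 5/56 + 1/7 = 37/84

37/84


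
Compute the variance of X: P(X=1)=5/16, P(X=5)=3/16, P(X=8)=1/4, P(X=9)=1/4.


E[X] = 11/2, E[X^2] = 165/4
Var(X) = E[X^2] - (E[X])^2 = 165/4 - (11/2)^2 = 11

11


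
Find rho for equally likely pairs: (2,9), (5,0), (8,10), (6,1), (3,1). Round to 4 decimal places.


Cov(X,Y) = 1.2400, Var(X) = 4.5600, Var(Y) = 18.9600
rho = Cov/(sqrt(VarX)*sqrt(VarY)) = 0.1334

0.1334


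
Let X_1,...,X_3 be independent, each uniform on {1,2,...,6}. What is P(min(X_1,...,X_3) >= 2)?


P(min >= 2) = P(all X_i >= 2) = (P(X_1 >= 2))^3
= (5/6)^3 = 125/216

125/216


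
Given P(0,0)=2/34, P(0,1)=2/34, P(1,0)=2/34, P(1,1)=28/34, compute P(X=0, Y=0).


Read from table: P(X=0, Y=0) = 2/34 = 1/17

1/17


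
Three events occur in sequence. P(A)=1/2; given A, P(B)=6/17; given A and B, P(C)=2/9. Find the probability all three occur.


P(A∩B∩C) = P(A) * P(B|A) * P(C|A∩B)
= 1/2 * 6/17 * 2/9
= 3/17 * 2/9 = 2/51

2/51


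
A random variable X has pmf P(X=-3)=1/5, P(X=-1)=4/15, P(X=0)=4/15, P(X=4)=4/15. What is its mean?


E[X] = sum(x * P(x))
= -3*1/5 - 1*4/15 + 0*4/15 + 4*4/15
= 1/5

1/5


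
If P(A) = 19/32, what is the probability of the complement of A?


P(A') = 1 - P(A) = 1 - 19/32 = 13/32

13/32


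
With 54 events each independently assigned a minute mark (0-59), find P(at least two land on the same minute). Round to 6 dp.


P(all different) = prod((60-i)/60 for i=0..53) = 0.000000
P(at least one match) = 1 - 0.000000 = 1.000000

1.000000


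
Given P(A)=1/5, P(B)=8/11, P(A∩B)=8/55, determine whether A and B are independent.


P(A)*P(B) = 1/5*8/11 = 8/55
P(A∩B) = 8/55, which equals P(A)P(B), so independent

Yes, A and B are independent


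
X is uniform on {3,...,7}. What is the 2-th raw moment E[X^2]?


E[X^2] = (1/5) * sum(x^2 for x=3..7)
= 135/5 = 27

27


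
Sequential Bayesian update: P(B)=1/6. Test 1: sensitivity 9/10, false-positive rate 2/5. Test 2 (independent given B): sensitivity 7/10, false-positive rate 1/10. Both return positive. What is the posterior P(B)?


After test 1: P(+) = 9/10*1/6 + 2/5*5/6 = 29/60
P(B|+) = (3/20)/(29/60) = 9/29
After test 2 (use post1 as new prior): P(+) = 7/10*9/29 + 1/10*20/29 = 83/290
P(B|+,+) = (63/290)/(83/290) = 63/83

63/83


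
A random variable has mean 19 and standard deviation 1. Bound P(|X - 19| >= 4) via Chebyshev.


k = 4/1 = 4
Chebyshev: P(|X-mu| >= k*sigma) <= 1/k^2 = 1/4^2 = 1/16

1/16


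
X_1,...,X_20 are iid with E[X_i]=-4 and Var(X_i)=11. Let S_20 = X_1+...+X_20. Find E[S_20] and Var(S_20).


E[S_n] = n*mu = 20*-4 = -80
Var(S_n) = n*sigma^2 = 20*11 = 220

E[S_20]=-80, Var(S_20)=220


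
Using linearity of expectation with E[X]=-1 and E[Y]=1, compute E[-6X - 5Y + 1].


E[-6X - 5Y + 1] = -6*E[X] - 5*E[Y] + 1
= (-6)*(-1) + (-5)*(1) + (1)
= 6 - 5 + 1 = 2

2


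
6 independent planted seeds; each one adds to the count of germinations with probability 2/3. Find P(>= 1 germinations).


P(at least one) = 1 - P(none)
P(none) = (1 - 2/3)^6 = (1/3)^6 = 1/729
P(at least one) = 1 - 1/729 = 728/729

728/729


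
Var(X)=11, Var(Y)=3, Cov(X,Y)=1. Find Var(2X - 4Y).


Var(2X - 4Y) = 2^2*Var(X) + (-4)^2*Var(Y) + 2*2*(-4)*Cov(X,Y)
= 4*11 + 16*3 - 16*1
= 44 + 48 - 16 = 76

76


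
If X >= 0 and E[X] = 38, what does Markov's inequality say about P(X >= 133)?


Markov: P(X >= a) <= E[X]/a
P(X >= 133) <= 38/133 = 2/7

2/7


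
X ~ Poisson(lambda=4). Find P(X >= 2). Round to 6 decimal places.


P(X>=2) = 1 - P(X<=1) = 1 - (e^(-4)*4^0/0! + e^(-4)*4^1/1!)
≈ 1 - (0.0183156389 + 0.0732625556)
= 1 - 0.0915781945 = 0.9084218055
≈ 0.908422

0.908422


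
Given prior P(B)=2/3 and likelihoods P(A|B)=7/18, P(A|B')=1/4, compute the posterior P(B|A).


P(A) = P(A|B)P(B) + P(A|B')P(B') = 7/18*2/3 + 1/4*1/3 = 37/108
P(B|A) = P(A|B)P(B)/P(A) = (7/27)/(37/108) = 28/37

28/37


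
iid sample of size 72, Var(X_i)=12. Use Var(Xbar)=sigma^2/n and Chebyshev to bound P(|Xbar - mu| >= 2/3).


Var(Xbar) = Var(X)/n = 12/72
Chebyshev: P(|Xbar-mu| >= 2/3) <= Var(Xbar)/(2/3)^2 = (1/6)/(4/9) = 3/8

3/8


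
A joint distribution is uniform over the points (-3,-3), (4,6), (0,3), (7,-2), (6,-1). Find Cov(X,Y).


E[X]=14/5, E[Y]=3/5, E[XY]=13/5
Cov(X,Y) = E[XY] - E[X]E[Y] = 13/5 - 14/5*3/5 = 23/25

23/25
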